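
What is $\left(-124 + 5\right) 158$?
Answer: $-18802$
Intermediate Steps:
$\left(-124 + 5\right) 158 = \left(-119\right) 158 = -18802$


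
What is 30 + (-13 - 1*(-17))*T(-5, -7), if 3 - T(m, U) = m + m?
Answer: 82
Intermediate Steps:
T(m, U) = 3 - 2*m (T(m, U) = 3 - (m + m) = 3 - 2*m)
30 + (-13 - 1*(-17))*T(-5, -7) = 30 + (-13 - 1*(-17))*(3 - 2*(-5)) = 30 + (-13 + 17)*(3 + 10) = 30 + 4*13 = 30 + 52 = 82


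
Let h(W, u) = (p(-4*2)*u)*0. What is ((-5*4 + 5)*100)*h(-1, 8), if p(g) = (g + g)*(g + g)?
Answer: 0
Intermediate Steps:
p(g) = 4*g² (p(g) = (2*g)*(2*g) = 4*g²)
h(W, u) = 0 (h(W, u) = ((4*(-4*2)²)*u)*0 = ((4*(-8)²)*u)*0 = ((4*64)*u)*0 = (256*u)*0 = 0)
((-5*4 + 5)*100)*h(-1, 8) = ((-5*4 + 5)*100)*0 = ((-20 + 5)*100)*0 = -15*100*0 = -1500*0 = 0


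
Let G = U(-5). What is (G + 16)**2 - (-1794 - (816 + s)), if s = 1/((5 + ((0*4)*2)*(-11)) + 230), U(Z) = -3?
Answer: 653066/235 ≈ 2779.0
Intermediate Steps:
G = -3
s = 1/235 (s = 1/((5 + (0*2)*(-11)) + 230) = 1/((5 + 0*(-11)) + 230) = 1/((5 + 0) + 230) = 1/(5 + 230) = 1/235 ≈ 0.0042553)
(G + 16)**2 - (-1794 - (816 + s)) = (-3 + 16)**2 - (-1794 - (816 + 1/235)) = 13**2 - (-1794 - 1*191761/235) = 169 - (-1794 - 191761/235) = 169 - 1*(-613351/235) = 169 + 613351/235 = 653066/235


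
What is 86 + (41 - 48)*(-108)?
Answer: 842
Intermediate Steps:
86 + (41 - 48)*(-108) = 86 - 7*(-108) = 86 + 756 = 842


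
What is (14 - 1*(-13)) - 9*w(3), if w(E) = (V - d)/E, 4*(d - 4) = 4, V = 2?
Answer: 36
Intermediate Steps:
d = 5 (d = 4 + (¼)*4 = 4 + 1 = 5)
w(E) = -3/E (w(E) = (2 - 1*5)/E = (2 - 5)/E = -3/E)
(14 - 1*(-13)) - 9*w(3) = (14 - 1*(-13)) - (-27)/3 = (14 + 13) - (-27)/3 = 27 - 9*(-1) = 27 + 9 = 36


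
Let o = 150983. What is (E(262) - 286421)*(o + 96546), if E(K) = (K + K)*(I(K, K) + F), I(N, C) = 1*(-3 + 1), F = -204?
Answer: -97616774085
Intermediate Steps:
I(N, C) = -2 (I(N, C) = 1*(-2) = -2)
E(K) = -412*K (E(K) = (K + K)*(-2 - 204) = (2*K)*(-206) = -412*K)
(E(262) - 286421)*(o + 96546) = (-412*262 - 286421)*(150983 + 96546) = (-107944 - 286421)*247529 = -394365*247529 = -97616774085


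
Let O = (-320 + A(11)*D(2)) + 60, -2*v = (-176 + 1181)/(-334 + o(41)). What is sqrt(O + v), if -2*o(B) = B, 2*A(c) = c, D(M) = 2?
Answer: 12*I*sqrt(864271)/709 ≈ 15.735*I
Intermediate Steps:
A(c) = c/2
o(B) = -B/2
v = 1005/709 (v = -(-176 + 1181)/(2*(-334 - 1/2*41)) = -1005/(2*(-334 - 41/2)) = -1005/(2*(-709/2)) = -1005*(-2)/(2*709) = -1/2*(-2010/709) = 1005/709 ≈ 1.4175)
O = -249 (O = (-320 + ((1/2)*11)*2) + 60 = (-320 + (11/2)*2) + 60 = (-320 + 11) + 60 = -309 + 60 = -249)
sqrt(O + v) = sqrt(-249 + 1005/709) = sqrt(-175536/709) = 12*I*sqrt(864271)/709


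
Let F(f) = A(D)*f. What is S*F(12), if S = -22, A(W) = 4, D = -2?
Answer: -1056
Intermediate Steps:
F(f) = 4*f
S*F(12) = -88*12 = -22*48 = -1056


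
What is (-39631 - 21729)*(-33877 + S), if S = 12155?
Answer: 1332861920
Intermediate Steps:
(-39631 - 21729)*(-33877 + S) = (-39631 - 21729)*(-33877 + 12155) = -61360*(-21722) = 1332861920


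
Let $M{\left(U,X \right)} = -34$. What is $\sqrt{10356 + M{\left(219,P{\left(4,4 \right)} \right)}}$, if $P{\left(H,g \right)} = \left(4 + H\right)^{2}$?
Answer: $\sqrt{10322} \approx 101.6$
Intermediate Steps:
$\sqrt{10356 + M{\left(219,P{\left(4,4 \right)} \right)}} = \sqrt{10356 - 34} = \sqrt{10322}$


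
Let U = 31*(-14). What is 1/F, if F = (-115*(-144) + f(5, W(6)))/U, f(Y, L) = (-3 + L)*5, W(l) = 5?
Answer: -217/8285 ≈ -0.026192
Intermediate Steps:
U = -434
f(Y, L) = -15 + 5*L
F = -8285/217 (F = (-115*(-144) + (-15 + 5*5))/(-434) = (16560 + (-15 + 25))*(-1/434) = (16560 + 10)*(-1/434) = 16570*(-1/434) = -8285/217 ≈ -38.180)
1/F = 1/(-8285/217) = -217/8285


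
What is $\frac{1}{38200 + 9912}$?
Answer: $\frac{1}{48112} \approx 2.0785 \cdot 10^{-5}$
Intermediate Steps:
$\frac{1}{38200 + 9912} = \frac{1}{48112}$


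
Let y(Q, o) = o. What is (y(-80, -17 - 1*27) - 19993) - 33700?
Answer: -53737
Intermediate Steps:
(y(-80, -17 - 1*27) - 19993) - 33700 = ((-17 - 1*27) - 19993) - 33700 = ((-17 - 27) - 19993) - 33700 = (-44 - 19993) - 33700 = -20037 - 33700 = -53737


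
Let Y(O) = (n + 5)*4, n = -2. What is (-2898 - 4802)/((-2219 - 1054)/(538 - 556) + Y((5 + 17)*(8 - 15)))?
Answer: -46200/1163 ≈ -39.725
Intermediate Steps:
Y(O) = 12 (Y(O) = (-2 + 5)*4 = 3*4 = 12)
(-2898 - 4802)/((-2219 - 1054)/(538 - 556) + Y((5 + 17)*(8 - 15))) = (-2898 - 4802)/((-2219 - 1054)/(538 - 556) + 12) = -7700/(-3273/(-18) + 12) = -7700/(-3273*(-1/18) + 12) = -7700/(1091/6 + 12) = -7700/1163/6 = -7700*6/1163 = -46200/1163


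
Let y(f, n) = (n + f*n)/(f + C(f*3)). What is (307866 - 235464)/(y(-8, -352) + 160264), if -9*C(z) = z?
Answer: 36201/79901 ≈ 0.45307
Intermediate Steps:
C(z) = -z/9
y(f, n) = 3*(n + f*n)/(2*f) (y(f, n) = (n + f*n)/(f - f*3/9) = (n + f*n)/(f - f/3) = (n + f*n)/((2*f/3)) = (n + f*n)*(3/(2*f)) = 3*(n + f*n)/(2*f))
(307866 - 235464)/(y(-8, -352) + 160264) = (307866 - 235464)/((3/2)*(-352)*(1 - 8)/(-8) + 160264) = 72402/((3/2)*(-352)*(-1/8)*(-7) + 160264) = 72402/(-462 + 160264) = 72402/159802 = 72402*(1/159802) = 36201/79901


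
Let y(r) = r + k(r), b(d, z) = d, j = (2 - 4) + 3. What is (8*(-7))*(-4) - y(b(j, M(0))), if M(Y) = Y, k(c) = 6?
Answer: 217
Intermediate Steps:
j = 1 (j = -2 + 3 = 1)
y(r) = 6 + r (y(r) = r + 6 = 6 + r)
(8*(-7))*(-4) - y(b(j, M(0))) = (8*(-7))*(-4) - (6 + 1) = -56*(-4) - 1*7 = 224 - 7 = 217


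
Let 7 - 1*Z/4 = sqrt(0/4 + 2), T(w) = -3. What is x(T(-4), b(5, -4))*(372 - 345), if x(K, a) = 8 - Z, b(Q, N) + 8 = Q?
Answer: -540 + 108*sqrt(2) ≈ -387.27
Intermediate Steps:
b(Q, N) = -8 + Q
Z = 28 - 4*sqrt(2) (Z = 28 - 4*sqrt(0/4 + 2) = 28 - 4*sqrt(0*(1/4) + 2) = 28 - 4*sqrt(0 + 2) = 28 - 4*sqrt(2) ≈ 22.343)
x(K, a) = -20 + 4*sqrt(2) (x(K, a) = 8 - (28 - 4*sqrt(2)) = 8 + (-28 + 4*sqrt(2)) = -20 + 4*sqrt(2))
x(T(-4), b(5, -4))*(372 - 345) = (-20 + 4*sqrt(2))*(372 - 345) = (-20 + 4*sqrt(2))*27 = -540 + 108*sqrt(2)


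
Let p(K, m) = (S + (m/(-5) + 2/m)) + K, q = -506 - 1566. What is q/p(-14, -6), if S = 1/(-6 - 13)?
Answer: 295260/1879 ≈ 157.14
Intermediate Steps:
S = -1/19 (S = 1/(-19) = -1/19 ≈ -0.052632)
q = -2072
p(K, m) = -1/19 + K + 2/m - m/5 (p(K, m) = (-1/19 + (m/(-5) + 2/m)) + K = (-1/19 + (m*(-⅕) + 2/m)) + K = (-1/19 + (-m/5 + 2/m)) + K = (-1/19 + (2/m - m/5)) + K = (-1/19 + 2/m - m/5) + K = -1/19 + K + 2/m - m/5)
q/p(-14, -6) = -2072/(-1/19 - 14 + 2/(-6) - ⅕*(-6)) = -2072/(-1/19 - 14 + 2*(-⅙) + 6/5) = -2072/(-1/19 - 14 - ⅓ + 6/5) = -2072/(-3758/285) = -285/3758*(-2072) = 295260/1879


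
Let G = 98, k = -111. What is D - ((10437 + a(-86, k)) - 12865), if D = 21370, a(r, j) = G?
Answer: 23700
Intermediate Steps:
a(r, j) = 98
D - ((10437 + a(-86, k)) - 12865) = 21370 - ((10437 + 98) - 12865) = 21370 - (10535 - 12865) = 21370 - 1*(-2330) = 21370 + 2330 = 23700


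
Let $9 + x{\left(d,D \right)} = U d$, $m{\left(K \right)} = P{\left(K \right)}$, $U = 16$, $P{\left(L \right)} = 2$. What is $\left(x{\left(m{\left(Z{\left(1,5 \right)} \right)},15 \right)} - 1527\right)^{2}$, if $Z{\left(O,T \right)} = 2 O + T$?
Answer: $2262016$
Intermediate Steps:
$Z{\left(O,T \right)} = T + 2 O$
$m{\left(K \right)} = 2$
$x{\left(d,D \right)} = -9 + 16 d$
$\left(x{\left(m{\left(Z{\left(1,5 \right)} \right)},15 \right)} - 1527\right)^{2} = \left(\left(-9 + 16 \cdot 2\right) - 1527\right)^{2} = \left(\left(-9 + 32\right) - 1527\right)^{2} = \left(23 - 1527\right)^{2} = \left(-1504\right)^{2} = 2262016$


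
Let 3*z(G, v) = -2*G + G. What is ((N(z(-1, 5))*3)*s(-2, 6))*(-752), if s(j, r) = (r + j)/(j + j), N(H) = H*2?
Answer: 1504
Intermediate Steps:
z(G, v) = -G/3 (z(G, v) = (-2*G + G)/3 = (-G)/3 = -G/3)
N(H) = 2*H
s(j, r) = (j + r)/(2*j) (s(j, r) = (j + r)/((2*j)) = (j + r)*(1/(2*j)) = (j + r)/(2*j))
((N(z(-1, 5))*3)*s(-2, 6))*(-752) = (((2*(-1/3*(-1)))*3)*((1/2)*(-2 + 6)/(-2)))*(-752) = (((2*(1/3))*3)*((1/2)*(-1/2)*4))*(-752) = (((2/3)*3)*(-1))*(-752) = (2*(-1))*(-752) = -2*(-752) = 1504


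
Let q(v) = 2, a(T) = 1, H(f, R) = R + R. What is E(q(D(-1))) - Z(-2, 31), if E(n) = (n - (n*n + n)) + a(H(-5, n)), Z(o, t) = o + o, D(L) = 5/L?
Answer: 1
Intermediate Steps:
H(f, R) = 2*R
Z(o, t) = 2*o
E(n) = 1 - n² (E(n) = (n - (n*n + n)) + 1 = (n - (n² + n)) + 1 = (n - (n + n²)) + 1 = (n + (-n - n²)) + 1 = -n² + 1 = 1 - n²)
E(q(D(-1))) - Z(-2, 31) = (1 - 1*2²) - 2*(-2) = (1 - 1*4) - 1*(-4) = (1 - 4) + 4 = -3 + 4 = 1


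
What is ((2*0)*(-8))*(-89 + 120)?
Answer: 0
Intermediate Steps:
((2*0)*(-8))*(-89 + 120) = (0*(-8))*31 = 0*31 = 0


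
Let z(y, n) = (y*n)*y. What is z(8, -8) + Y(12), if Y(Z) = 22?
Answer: -490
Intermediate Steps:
z(y, n) = n*y² (z(y, n) = (n*y)*y = n*y²)
z(8, -8) + Y(12) = -8*8² + 22 = -8*64 + 22 = -512 + 22 = -490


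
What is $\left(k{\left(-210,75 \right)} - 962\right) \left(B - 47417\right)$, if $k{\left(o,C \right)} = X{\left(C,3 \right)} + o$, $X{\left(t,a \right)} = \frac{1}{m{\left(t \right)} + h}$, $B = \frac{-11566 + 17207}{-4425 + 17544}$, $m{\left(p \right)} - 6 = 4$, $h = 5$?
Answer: $\frac{10935157265578}{196785} \approx 5.5569 \cdot 10^{7}$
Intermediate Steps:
$m{\left(p \right)} = 10$ ($m{\left(p \right)} = 6 + 4 = 10$)
$B = \frac{5641}{13119} \approx 0.42999$
$X{\left(t,a \right)} = \frac{1}{15}$ ($X{\left(t,a \right)} = \frac{1}{10 + 5} = \frac{1}{15}$)
$k{\left(o,C \right)} = \frac{1}{15} + o$
$\left(k{\left(-210,75 \right)} - 962\right) \left(B - 47417\right) = \left(\left(\frac{1}{15} - 210\right) - 962\right) \left(\frac{5641}{13119} - 47417\right) = \left(- \frac{3149}{15} - 962\right) \left(- \frac{622057982}{13119}\right) = \left(- \frac{17579}{15}\right) \left(- \frac{622057982}{13119}\right) = \frac{10935157265578}{196785}$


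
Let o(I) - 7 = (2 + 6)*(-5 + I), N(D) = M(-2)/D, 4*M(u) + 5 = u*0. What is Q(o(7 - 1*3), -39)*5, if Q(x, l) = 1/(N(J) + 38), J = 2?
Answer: 40/299 ≈ 0.13378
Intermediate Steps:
M(u) = -5/4 (M(u) = -5/4 + (u*0)/4 = -5/4 + (¼)*0 = -5/4 + 0 = -5/4)
N(D) = -5/(4*D)
o(I) = -33 + 8*I (o(I) = 7 + (2 + 6)*(-5 + I) = 7 + 8*(-5 + I) = 7 + (-40 + 8*I) = -33 + 8*I)
Q(x, l) = 8/299 (Q(x, l) = 1/(-5/4/2 + 38) = 1/(-5/4*½ + 38) = 1/(-5/8 + 38) = 1/(299/8) = 8/299)
Q(o(7 - 1*3), -39)*5 = (8/299)*5 = 40/299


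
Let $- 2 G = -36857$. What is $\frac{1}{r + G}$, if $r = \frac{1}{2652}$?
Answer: $\frac{2652}{48872383} \approx 5.4264 \cdot 10^{-5}$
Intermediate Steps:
$r = \frac{1}{2652} \approx 0.00037707$
$G = \frac{36857}{2}$ ($G = \left(- \frac{1}{2}\right) \left(-36857\right) = \frac{36857}{2} \approx 18429.0$)
$\frac{1}{r + G} = \frac{1}{\frac{1}{2652} + \frac{36857}{2}} = \frac{1}{\frac{48872383}{2652}} = \frac{2652}{48872383}$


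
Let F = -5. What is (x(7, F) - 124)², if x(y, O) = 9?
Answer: 13225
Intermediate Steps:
(x(7, F) - 124)² = (9 - 124)² = (-115)² = 13225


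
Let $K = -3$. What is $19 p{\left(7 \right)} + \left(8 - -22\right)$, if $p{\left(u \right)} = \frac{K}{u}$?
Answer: $\frac{153}{7} \approx 21.857$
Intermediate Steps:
$p{\left(u \right)} = - \frac{3}{u}$
$19 p{\left(7 \right)} + \left(8 - -22\right) = 19 \left(- \frac{3}{7}\right) + \left(8 - -22\right) = 19 \left(\left(-3\right) \frac{1}{7}\right) + \left(8 + 22\right) = 19 \left(- \frac{3}{7}\right) + 30 = - \frac{57}{7} + 30 = \frac{153}{7}$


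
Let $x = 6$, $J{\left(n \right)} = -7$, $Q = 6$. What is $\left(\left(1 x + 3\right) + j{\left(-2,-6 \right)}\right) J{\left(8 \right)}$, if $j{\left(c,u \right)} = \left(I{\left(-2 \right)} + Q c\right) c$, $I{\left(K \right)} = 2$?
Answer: $-203$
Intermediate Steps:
$j{\left(c,u \right)} = c \left(2 + 6 c\right)$ ($j{\left(c,u \right)} = \left(2 + 6 c\right) c = c \left(2 + 6 c\right)$)
$\left(\left(1 x + 3\right) + j{\left(-2,-6 \right)}\right) J{\left(8 \right)} = \left(\left(1 \cdot 6 + 3\right) + 2 \left(-2\right) \left(1 + 3 \left(-2\right)\right)\right) \left(-7\right) = \left(\left(6 + 3\right) + 2 \left(-2\right) \left(1 - 6\right)\right) \left(-7\right) = \left(9 + 2 \left(-2\right) \left(-5\right)\right) \left(-7\right) = \left(9 + 20\right) \left(-7\right) = 29 \left(-7\right) = -203$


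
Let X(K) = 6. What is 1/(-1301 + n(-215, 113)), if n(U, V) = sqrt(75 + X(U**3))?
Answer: -1/1292 ≈ -0.00077399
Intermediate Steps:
n(U, V) = 9 (n(U, V) = sqrt(75 + 6) = sqrt(81) = 9)
1/(-1301 + n(-215, 113)) = 1/(-1301 + 9) = 1/(-1292) = -1/1292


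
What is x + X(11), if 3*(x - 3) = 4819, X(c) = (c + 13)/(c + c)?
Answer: 53144/33 ≈ 1610.4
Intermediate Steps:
X(c) = (13 + c)/(2*c) (X(c) = (13 + c)/((2*c)) = (13 + c)*(1/(2*c)) = (13 + c)/(2*c))
x = 4828/3 (x = 3 + (⅓)*4819 = 3 + 4819/3 = 4828/3 ≈ 1609.3)
x + X(11) = 4828/3 + (½)*(13 + 11)/11 = 4828/3 + (½)*(1/11)*24 = 4828/3 + 12/11 = 53144/33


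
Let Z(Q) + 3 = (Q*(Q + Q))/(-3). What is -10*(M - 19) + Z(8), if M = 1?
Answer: 403/3 ≈ 134.33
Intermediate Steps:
Z(Q) = -3 - 2*Q²/3 (Z(Q) = -3 + (Q*(Q + Q))/(-3) = -3 + (Q*(2*Q))*(-⅓) = -3 + (2*Q²)*(-⅓) = -3 - 2*Q²/3)
-10*(M - 19) + Z(8) = -10*(1 - 19) + (-3 - ⅔*8²) = -10*(-18) + (-3 - ⅔*64) = 180 + (-3 - 128/3) = 180 - 137/3 = 403/3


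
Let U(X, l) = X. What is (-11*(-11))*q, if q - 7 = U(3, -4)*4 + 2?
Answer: 2541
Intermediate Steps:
q = 21 (q = 7 + (3*4 + 2) = 7 + (12 + 2) = 7 + 14 = 21)
(-11*(-11))*q = -11*(-11)*21 = 121*21 = 2541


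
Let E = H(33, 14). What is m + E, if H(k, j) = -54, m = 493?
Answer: 439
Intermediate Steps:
E = -54
m + E = 493 - 54 = 439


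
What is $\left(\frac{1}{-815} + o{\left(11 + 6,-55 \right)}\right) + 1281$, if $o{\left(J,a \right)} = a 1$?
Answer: $\frac{999189}{815} \approx 1226.0$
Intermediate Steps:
$o{\left(J,a \right)} = a$
$\left(\frac{1}{-815} + o{\left(11 + 6,-55 \right)}\right) + 1281 = \left(\frac{1}{-815} - 55\right) + 1281 = \left(- \frac{1}{815} - 55\right) + 1281 = - \frac{44826}{815} + 1281 = \frac{999189}{815}$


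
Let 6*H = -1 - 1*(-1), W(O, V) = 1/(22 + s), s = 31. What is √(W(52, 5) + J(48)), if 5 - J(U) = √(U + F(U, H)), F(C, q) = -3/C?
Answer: √(56392 - 2809*√767)/106 ≈ 1.3802*I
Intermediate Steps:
W(O, V) = 1/53 (W(O, V) = 1/(22 + 31) = 1/53)
H = 0 (H = (-1 - 1*(-1))/6 = (-1 + 1)/6 = (⅙)*0 = 0)
J(U) = 5 - √(U - 3/U)
√(W(52, 5) + J(48)) = √(1/53 + (5 - √(48 - 3/48))) = √(1/53 + (5 - √(48 - 3*1/48))) = √(1/53 + (5 - √(48 - 1/16))) = √(1/53 + (5 - √(767/16))) = √(1/53 + (5 - √767/4)) = √(266/53 - √767/4)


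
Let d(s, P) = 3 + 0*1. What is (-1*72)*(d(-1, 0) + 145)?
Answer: -10656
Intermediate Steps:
d(s, P) = 3 (d(s, P) = 3 + 0 = 3)
(-1*72)*(d(-1, 0) + 145) = (-1*72)*(3 + 145) = -72*148 = -10656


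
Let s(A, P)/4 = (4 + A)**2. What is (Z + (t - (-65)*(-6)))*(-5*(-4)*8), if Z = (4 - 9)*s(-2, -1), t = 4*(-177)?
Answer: -188480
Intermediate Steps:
t = -708
s(A, P) = 4*(4 + A)**2
Z = -80 (Z = (4 - 9)*(4*(4 - 2)**2) = -20*2**2 = -20*4 = -5*16 = -80)
(Z + (t - (-65)*(-6)))*(-5*(-4)*8) = (-80 + (-708 - (-65)*(-6)))*(-5*(-4)*8) = (-80 + (-708 - 1*390))*(20*8) = (-80 + (-708 - 390))*160 = (-80 - 1098)*160 = -1178*160 = -188480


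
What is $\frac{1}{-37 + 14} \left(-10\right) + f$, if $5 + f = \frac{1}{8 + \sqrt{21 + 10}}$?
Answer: $- \frac{3281}{759} - \frac{\sqrt{31}}{33} \approx -4.4915$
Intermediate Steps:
$f = -5 + \frac{1}{8 + \sqrt{31}}$ ($f = -5 + \frac{1}{8 + \sqrt{21 + 10}} = -5 + \frac{1}{8 + \sqrt{31}} \approx -4.9263$)
$\frac{1}{-37 + 14} \left(-10\right) + f = \frac{1}{-37 + 14} \left(-10\right) - \left(\frac{157}{33} + \frac{\sqrt{31}}{33}\right) = \frac{1}{-23} \left(-10\right) - \left(\frac{157}{33} + \frac{\sqrt{31}}{33}\right) = \left(- \frac{1}{23}\right) \left(-10\right) - \left(\frac{157}{33} + \frac{\sqrt{31}}{33}\right) = \frac{10}{23} - \left(\frac{157}{33} + \frac{\sqrt{31}}{33}\right) = - \frac{3281}{759} - \frac{\sqrt{31}}{33}$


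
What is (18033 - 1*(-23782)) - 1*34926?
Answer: 6889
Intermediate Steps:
(18033 - 1*(-23782)) - 1*34926 = (18033 + 23782) - 34926 = 41815 - 34926 = 6889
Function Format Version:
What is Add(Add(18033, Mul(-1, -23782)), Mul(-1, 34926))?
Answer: 6889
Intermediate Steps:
Add(Add(18033, Mul(-1, -23782)), Mul(-1, 34926)) = Add(Add(18033, 23782), -34926) = Add(41815, -34926) = 6889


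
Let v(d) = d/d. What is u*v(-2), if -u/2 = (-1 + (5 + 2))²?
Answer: -72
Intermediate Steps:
v(d) = 1
u = -72 (u = -2*(-1 + (5 + 2))² = -2*(-1 + 7)² = -2*6² = -2*36 = -72)
u*v(-2) = -72*1 = -72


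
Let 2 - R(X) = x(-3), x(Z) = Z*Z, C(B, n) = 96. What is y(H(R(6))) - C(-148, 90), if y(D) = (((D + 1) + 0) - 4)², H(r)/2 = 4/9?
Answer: -7415/81 ≈ -91.543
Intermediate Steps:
x(Z) = Z²
R(X) = -7 (R(X) = 2 - 1*(-3)² = 2 - 1*9 = 2 - 9 = -7)
H(r) = 8/9 (H(r) = 2*(4/9) = 8/9)
y(D) = (-3 + D)² (y(D) = (((1 + D) + 0) - 4)² = ((1 + D) - 4)² = (-3 + D)²)
y(H(R(6))) - C(-148, 90) = (-3 + 8/9)² - 1*96 = (-19/9)² - 96 = 361/81 - 96 = -7415/81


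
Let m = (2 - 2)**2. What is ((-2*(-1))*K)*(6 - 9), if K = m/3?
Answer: 0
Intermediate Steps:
m = 0 (m = 0**2 = 0)
K = 0 (K = 0/3 = 0*(1/3) = 0)
((-2*(-1))*K)*(6 - 9) = (-2*(-1)*0)*(6 - 9) = (2*0)*(-3) = 0*(-3) = 0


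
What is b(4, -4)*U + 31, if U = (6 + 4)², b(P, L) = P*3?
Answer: 1231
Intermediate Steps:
b(P, L) = 3*P
U = 100 (U = 10² = 100)
b(4, -4)*U + 31 = (3*4)*100 + 31 = 12*100 + 31 = 1200 + 31 = 1231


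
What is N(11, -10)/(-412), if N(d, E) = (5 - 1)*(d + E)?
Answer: -1/103 ≈ -0.0097087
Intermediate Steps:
N(d, E) = 4*E + 4*d (N(d, E) = 4*(E + d) = 4*E + 4*d)
N(11, -10)/(-412) = (4*(-10) + 4*11)/(-412) = (-40 + 44)*(-1/412) = 4*(-1/412) = -1/103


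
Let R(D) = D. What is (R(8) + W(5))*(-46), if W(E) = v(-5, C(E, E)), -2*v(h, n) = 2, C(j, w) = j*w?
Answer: -322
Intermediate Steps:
v(h, n) = -1 (v(h, n) = -1/2*2 = -1)
W(E) = -1
(R(8) + W(5))*(-46) = (8 - 1)*(-46) = 7*(-46) = -322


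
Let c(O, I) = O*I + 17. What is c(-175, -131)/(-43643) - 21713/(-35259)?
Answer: 138708481/1538808537 ≈ 0.090140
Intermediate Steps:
c(O, I) = 17 + I*O (c(O, I) = I*O + 17 = 17 + I*O)
c(-175, -131)/(-43643) - 21713/(-35259) = (17 - 131*(-175))/(-43643) - 21713/(-35259) = (17 + 22925)*(-1/43643) - 21713*(-1/35259) = 22942*(-1/43643) + 21713/35259 = -22942/43643 + 21713/35259 = 138708481/1538808537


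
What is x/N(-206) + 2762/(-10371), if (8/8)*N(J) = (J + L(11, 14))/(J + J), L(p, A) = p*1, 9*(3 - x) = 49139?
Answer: -69951051578/6067035 ≈ -11530.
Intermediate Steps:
x = -49112/9 (x = 3 - ⅑*49139 = 3 - 49139/9 = -49112/9 ≈ -5456.9)
L(p, A) = p
N(J) = (11 + J)/(2*J) (N(J) = (J + 11)/(J + J) = (11 + J)/((2*J)) = (11 + J)*(1/(2*J)) = (11 + J)/(2*J))
x/N(-206) + 2762/(-10371) = -49112*(-412/(11 - 206))/9 + 2762/(-10371) = -49112/(9*((½)*(-1/206)*(-195))) + 2762*(-1/10371) = -49112/(9*195/412) - 2762/10371 = -49112/9*412/195 - 2762/10371 = -20234144/1755 - 2762/10371 = -69951051578/6067035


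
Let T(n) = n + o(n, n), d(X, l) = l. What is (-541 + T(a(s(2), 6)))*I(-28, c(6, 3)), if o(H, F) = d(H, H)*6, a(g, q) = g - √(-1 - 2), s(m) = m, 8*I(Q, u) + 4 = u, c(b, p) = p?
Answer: 527/8 + 7*I*√3/8 ≈ 65.875 + 1.5155*I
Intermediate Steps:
I(Q, u) = -½ + u/8
a(g, q) = g - I*√3 (a(g, q) = g - √(-3) = g - I*√3)
o(H, F) = 6*H (o(H, F) = H*6 = 6*H)
T(n) = 7*n (T(n) = n + 6*n = 7*n)
(-541 + T(a(s(2), 6)))*I(-28, c(6, 3)) = (-541 + 7*(2 - I*√3))*(-½ + (⅛)*3) = (-541 + (14 - 7*I*√3))*(-½ + 3/8) = (-527 - 7*I*√3)*(-⅛) = 527/8 + 7*I*√3/8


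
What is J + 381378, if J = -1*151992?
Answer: 229386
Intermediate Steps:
J = -151992
J + 381378 = -151992 + 381378 = 229386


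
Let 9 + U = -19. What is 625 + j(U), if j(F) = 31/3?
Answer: 1906/3 ≈ 635.33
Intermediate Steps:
U = -28 (U = -9 - 19 = -28)
j(F) = 31/3 (j(F) = 31*(⅓) = 31/3)
625 + j(U) = 625 + 31/3 = 1906/3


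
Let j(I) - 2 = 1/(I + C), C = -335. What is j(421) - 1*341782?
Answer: -29393079/86 ≈ -3.4178e+5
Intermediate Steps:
j(I) = 2 + 1/(-335 + I) (j(I) = 2 + 1/(I - 335) = 2 + 1/(-335 + I))
j(421) - 1*341782 = (-669 + 2*421)/(-335 + 421) - 1*341782 = (-669 + 842)/86 - 341782 = (1/86)*173 - 341782 = 173/86 - 341782 = -29393079/86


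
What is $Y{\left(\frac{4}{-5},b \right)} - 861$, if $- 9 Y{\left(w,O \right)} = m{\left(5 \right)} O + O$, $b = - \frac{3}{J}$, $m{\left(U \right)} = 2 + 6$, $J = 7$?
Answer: $- \frac{6024}{7} \approx -860.57$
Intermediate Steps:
$m{\left(U \right)} = 8$
$b = - \frac{3}{7} \approx -0.42857$
$Y{\left(w,O \right)} = - O$ ($Y{\left(w,O \right)} = - \frac{8 O + O}{9} = - \frac{9 O}{9} = - O$)
$Y{\left(\frac{4}{-5},b \right)} - 861 = \left(-1\right) \left(- \frac{3}{7}\right) - 861 = \frac{3}{7} - 861 = - \frac{6024}{7}$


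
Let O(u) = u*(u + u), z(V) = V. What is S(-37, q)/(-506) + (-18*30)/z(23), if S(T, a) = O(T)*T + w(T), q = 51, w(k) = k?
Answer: 8133/46 ≈ 176.80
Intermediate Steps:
O(u) = 2*u**2 (O(u) = u*(2*u) = 2*u**2)
S(T, a) = T + 2*T**3 (S(T, a) = (2*T**2)*T + T = 2*T**3 + T = T + 2*T**3)
S(-37, q)/(-506) + (-18*30)/z(23) = (-37 + 2*(-37)**3)/(-506) - 18*30/23 = (-37 + 2*(-50653))*(-1/506) - 540*1/23 = (-37 - 101306)*(-1/506) - 540/23 = -101343*(-1/506) - 540/23 = 9213/46 - 540/23 = 8133/46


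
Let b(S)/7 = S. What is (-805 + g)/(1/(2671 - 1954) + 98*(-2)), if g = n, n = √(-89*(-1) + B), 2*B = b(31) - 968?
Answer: 577185/140531 - 717*I*√1146/281062 ≈ 4.1072 - 0.086359*I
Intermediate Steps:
b(S) = 7*S
B = -751/2 (B = (7*31 - 968)/2 = (217 - 968)/2 = (½)*(-751) = -751/2 ≈ -375.50)
n = I*√1146/2 (n = √(-89*(-1) - 751/2) = √(89 - 751/2) = √(-573/2) = I*√1146/2 ≈ 16.926*I)
g = I*√1146/2 ≈ 16.926*I
(-805 + g)/(1/(2671 - 1954) + 98*(-2)) = (-805 + I*√1146/2)/(1/(2671 - 1954) + 98*(-2)) = (-805 + I*√1146/2)/(1/717 - 196) = (-805 + I*√1146/2)/(-140531/717) = (-805 + I*√1146/2)*(-717/140531) = 577185/140531 - 717*I*√1146/281062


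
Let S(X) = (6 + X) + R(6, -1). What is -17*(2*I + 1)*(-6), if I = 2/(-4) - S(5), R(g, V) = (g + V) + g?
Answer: -4488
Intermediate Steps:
R(g, V) = V + 2*g (R(g, V) = (V + g) + g = V + 2*g)
S(X) = 17 + X (S(X) = (6 + X) + (-1 + 2*6) = (6 + X) + (-1 + 12) = (6 + X) + 11 = 17 + X)
I = -45/2 (I = 2/(-4) - (17 + 5) = 2*(-¼) - 1*22 = -½ - 22 = -45/2 ≈ -22.500)
-17*(2*I + 1)*(-6) = -17*(2*(-45/2) + 1)*(-6) = -17*(-45 + 1)*(-6) = -17*(-44)*(-6) = 748*(-6) = -4488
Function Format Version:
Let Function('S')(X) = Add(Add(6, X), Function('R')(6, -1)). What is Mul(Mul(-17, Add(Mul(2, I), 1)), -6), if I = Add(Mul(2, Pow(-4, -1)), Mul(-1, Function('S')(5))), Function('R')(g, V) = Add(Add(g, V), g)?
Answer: -4488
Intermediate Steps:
Function('R')(g, V) = Add(V, Mul(2, g)) (Function('R')(g, V) = Add(Add(V, g), g) = Add(V, Mul(2, g)))
Function('S')(X) = Add(17, X) (Function('S')(X) = Add(Add(6, X), Add(-1, Mul(2, 6))) = Add(Add(6, X), Add(-1, 12)) = Add(Add(6, X), 11) = Add(17, X))
I = Rational(-45, 2) (I = Add(Mul(2, Pow(-4, -1)), Mul(-1, Add(17, 5))) = Add(Mul(2, Rational(-1, 4)), Mul(-1, 22)) = Add(Rational(-1, 2), -22) = Rational(-45, 2) ≈ -22.500)
Mul(Mul(-17, Add(Mul(2, I), 1)), -6) = Mul(Mul(-17, Add(Mul(2, Rational(-45, 2)), 1)), -6) = Mul(Mul(-17, Add(-45, 1)), -6) = Mul(Mul(-17, -44), -6) = Mul(748, -6) = -4488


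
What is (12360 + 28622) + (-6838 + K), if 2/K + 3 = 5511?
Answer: 94032577/2754 ≈ 34144.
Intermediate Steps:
K = 1/2754 (K = 2/(-3 + 5511) = 2/5508 = 2*(1/5508) = 1/2754 ≈ 0.00036311)
(12360 + 28622) + (-6838 + K) = (12360 + 28622) + (-6838 + 1/2754) = 40982 - 18831851/2754 = 94032577/2754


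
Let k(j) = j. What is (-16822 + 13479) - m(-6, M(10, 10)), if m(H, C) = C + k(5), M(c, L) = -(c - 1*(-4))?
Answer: -3334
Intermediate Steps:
M(c, L) = -4 - c (M(c, L) = -(c + 4) = -(4 + c) = -4 - c)
m(H, C) = 5 + C (m(H, C) = C + 5 = 5 + C)
(-16822 + 13479) - m(-6, M(10, 10)) = (-16822 + 13479) - (5 + (-4 - 1*10)) = -3343 - (5 + (-4 - 10)) = -3343 - (5 - 14) = -3343 - 1*(-9) = -3343 + 9 = -3334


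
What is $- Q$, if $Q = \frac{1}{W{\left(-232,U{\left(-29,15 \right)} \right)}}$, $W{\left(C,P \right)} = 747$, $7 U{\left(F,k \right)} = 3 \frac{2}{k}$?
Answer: $- \frac{1}{747} \approx -0.0013387$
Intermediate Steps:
$U{\left(F,k \right)} = \frac{6}{7 k}$ ($U{\left(F,k \right)} = \frac{3 \frac{2}{k}}{7} = \frac{6 \frac{1}{k}}{7} = \frac{6}{7 k}$)
$Q = \frac{1}{747} \approx 0.0013387$
$- Q = \left(-1\right) \frac{1}{747} = - \frac{1}{747}$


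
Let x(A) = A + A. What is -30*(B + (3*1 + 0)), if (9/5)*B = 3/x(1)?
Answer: -115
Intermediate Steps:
x(A) = 2*A
B = 5/6 (B = 5*(3/((2*1)))/9 = 5*(3/2)/9 = 5*(3*(1/2))/9 = (5/9)*(3/2) = 5/6 ≈ 0.83333)
-30*(B + (3*1 + 0)) = -30*(5/6 + (3*1 + 0)) = -30*(5/6 + (3 + 0)) = -30*(5/6 + 3) = -30*23/6 = -115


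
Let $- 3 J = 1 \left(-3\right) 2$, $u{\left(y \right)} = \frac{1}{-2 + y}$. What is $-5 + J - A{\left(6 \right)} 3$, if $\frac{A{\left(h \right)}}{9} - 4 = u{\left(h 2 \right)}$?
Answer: $- \frac{1132}{5} \approx -226.4$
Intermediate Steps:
$A{\left(h \right)} = 36 + \frac{9}{-2 + 2 h}$ ($A{\left(h \right)} = 36 + \frac{9}{-2 + h 2} = 36 + \frac{9}{-2 + 2 h}$)
$J = 2$ ($J = - \frac{1 \left(-3\right) 2}{3} = - \frac{\left(-3\right) 2}{3} = \left(- \frac{1}{3}\right) \left(-6\right) = 2$)
$-5 + J - A{\left(6 \right)} 3 = -5 + 2 - \frac{9 \left(-7 + 8 \cdot 6\right)}{2 \left(-1 + 6\right)} 3 = -5 + 2 - \frac{9 \left(-7 + 48\right)}{2 \cdot 5} \cdot 3 = -5 + 2 - \frac{9 \cdot 41}{2 \cdot 5} \cdot 3 = -5 + 2 \left(-1\right) \frac{369}{10} \cdot 3 = -5 + 2 \left(\left(- \frac{369}{10}\right) 3\right) = -5 + 2 \left(- \frac{1107}{10}\right) = -5 - \frac{1107}{5} = - \frac{1132}{5}$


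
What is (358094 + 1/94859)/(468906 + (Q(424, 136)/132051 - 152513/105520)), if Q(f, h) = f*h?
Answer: 473316956501499835440/619783306560632893583 ≈ 0.76368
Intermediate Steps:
(358094 + 1/94859)/(468906 + (Q(424, 136)/132051 - 152513/105520)) = (358094 + 1/94859)/(468906 + ((424*136)/132051 - 152513/105520)) = (358094 + 1/94859)/(468906 + (57664*(1/132051) - 152513*1/105520)) = 33968438747/(94859*(468906 + (57664/132051 - 152513/105520))) = 33968438747/(94859*(468906 - 14054788883/13934021520)) = 33968438747/(94859*(6533732240068237/13934021520)) = (33968438747/94859)*(13934021520/6533732240068237) = 473316956501499835440/619783306560632893583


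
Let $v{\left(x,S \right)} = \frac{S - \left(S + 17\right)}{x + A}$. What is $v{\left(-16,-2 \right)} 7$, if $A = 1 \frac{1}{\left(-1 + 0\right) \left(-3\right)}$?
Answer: $\frac{357}{47} \approx 7.5957$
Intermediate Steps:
$A = \frac{1}{3}$ ($A = 1 \frac{1}{\left(-1\right) \left(-3\right)} = 1 \cdot \frac{1}{3} = \frac{1}{3} \approx 0.33333$)
$v{\left(x,S \right)} = - \frac{17}{\frac{1}{3} + x}$ ($v{\left(x,S \right)} = \frac{S - \left(S + 17\right)}{x + \frac{1}{3}} = \frac{S - \left(17 + S\right)}{\frac{1}{3} + x} = - \frac{17}{\frac{1}{3} + x}$)
$v{\left(-16,-2 \right)} 7 = - \frac{51}{1 + 3 \left(-16\right)} 7 = - \frac{51}{1 - 48} \cdot 7 = - \frac{51}{-47} \cdot 7 = \left(-51\right) \left(- \frac{1}{47}\right) 7 = \frac{51}{47} \cdot 7 = \frac{357}{47}$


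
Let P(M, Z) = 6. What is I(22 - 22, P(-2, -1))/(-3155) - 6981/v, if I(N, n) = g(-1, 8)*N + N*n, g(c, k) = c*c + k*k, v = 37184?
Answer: -6981/37184 ≈ -0.18774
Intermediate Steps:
g(c, k) = c² + k²
I(N, n) = 65*N + N*n (I(N, n) = ((-1)² + 8²)*N + N*n = (1 + 64)*N + N*n = 65*N + N*n)
I(22 - 22, P(-2, -1))/(-3155) - 6981/v = ((22 - 22)*(65 + 6))/(-3155) - 6981/37184 = (0*71)*(-1/3155) - 6981*1/37184 = 0*(-1/3155) - 6981/37184 = 0 - 6981/37184 = -6981/37184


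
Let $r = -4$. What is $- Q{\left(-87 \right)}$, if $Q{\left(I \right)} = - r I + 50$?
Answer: $298$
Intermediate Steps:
$Q{\left(I \right)} = 50 + 4 I$ ($Q{\left(I \right)} = \left(-1\right) \left(-4\right) I + 50 = 4 I + 50 = 50 + 4 I$)
$- Q{\left(-87 \right)} = - (50 + 4 \left(-87\right)) = - (50 - 348) = \left(-1\right) \left(-298\right) = 298$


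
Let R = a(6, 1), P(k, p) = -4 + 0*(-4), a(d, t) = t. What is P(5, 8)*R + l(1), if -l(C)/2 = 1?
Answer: -6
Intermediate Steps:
P(k, p) = -4 (P(k, p) = -4 + 0 = -4)
R = 1
l(C) = -2 (l(C) = -2*1 = -2)
P(5, 8)*R + l(1) = -4*1 - 2 = -4 - 2 = -6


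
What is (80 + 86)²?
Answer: 27556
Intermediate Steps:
(80 + 86)² = 166² = 27556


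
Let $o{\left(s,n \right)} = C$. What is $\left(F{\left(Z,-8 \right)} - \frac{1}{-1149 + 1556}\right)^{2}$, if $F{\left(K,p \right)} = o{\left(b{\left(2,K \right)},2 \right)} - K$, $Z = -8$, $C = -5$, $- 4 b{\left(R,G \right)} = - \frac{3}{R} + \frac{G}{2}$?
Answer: $\frac{1488400}{165649} \approx 8.9853$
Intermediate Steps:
$b{\left(R,G \right)} = - \frac{G}{8} + \frac{3}{4 R}$ ($b{\left(R,G \right)} = - \frac{- \frac{3}{R} + \frac{G}{2}}{4} = - \frac{\frac{G}{2} - \frac{3}{R}}{4} = - \frac{G}{8} + \frac{3}{4 R}$)
$o{\left(s,n \right)} = -5$
$F{\left(K,p \right)} = -5 - K$
$\left(F{\left(Z,-8 \right)} - \frac{1}{-1149 + 1556}\right)^{2} = \left(\left(-5 - -8\right) - \frac{1}{-1149 + 1556}\right)^{2} = \left(\left(-5 + 8\right) - \frac{1}{407}\right)^{2} = \left(3 - \frac{1}{407}\right)^{2} = \left(\frac{1220}{407}\right)^{2} = \frac{1488400}{165649}$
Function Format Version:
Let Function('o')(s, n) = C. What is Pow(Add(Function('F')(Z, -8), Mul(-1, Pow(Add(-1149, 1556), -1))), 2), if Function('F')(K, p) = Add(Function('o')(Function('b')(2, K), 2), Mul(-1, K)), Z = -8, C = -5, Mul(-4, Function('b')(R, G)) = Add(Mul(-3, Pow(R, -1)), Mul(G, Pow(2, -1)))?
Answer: Rational(1488400, 165649) ≈ 8.9853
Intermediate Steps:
Function('b')(R, G) = Add(Mul(Rational(-1, 8), G), Mul(Rational(3, 4), Pow(R, -1))) (Function('b')(R, G) = Mul(Rational(-1, 4), Add(Mul(-3, Pow(R, -1)), Mul(G, Pow(2, -1)))) = Mul(Rational(-1, 4), Add(Mul(-3, Pow(R, -1)), Mul(G, Rational(1, 2)))) = Mul(Rational(-1, 4), Add(Mul(-3, Pow(R, -1)), Mul(Rational(1, 2), G))) = Mul(Rational(-1, 4), Add(Mul(Rational(1, 2), G), Mul(-3, Pow(R, -1)))) = Add(Mul(Rational(-1, 8), G), Mul(Rational(3, 4), Pow(R, -1))))
Function('o')(s, n) = -5
Function('F')(K, p) = Add(-5, Mul(-1, K))
Pow(Add(Function('F')(Z, -8), Mul(-1, Pow(Add(-1149, 1556), -1))), 2) = Pow(Add(Add(-5, Mul(-1, -8)), Mul(-1, Pow(Add(-1149, 1556), -1))), 2) = Pow(Add(Add(-5, 8), Mul(-1, Pow(407, -1))), 2) = Pow(Add(3, Mul(-1, Rational(1, 407))), 2) = Pow(Add(3, Rational(-1, 407)), 2) = Pow(Rational(1220, 407), 2) = Rational(1488400, 165649)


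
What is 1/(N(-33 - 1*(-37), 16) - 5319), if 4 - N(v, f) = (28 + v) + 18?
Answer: -1/5365 ≈ -0.00018639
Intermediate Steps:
N(v, f) = -42 - v (N(v, f) = 4 - ((28 + v) + 18) = 4 - (46 + v) = 4 + (-46 - v) = -42 - v)
1/(N(-33 - 1*(-37), 16) - 5319) = 1/((-42 - (-33 - 1*(-37))) - 5319) = 1/((-42 - (-33 + 37)) - 5319) = 1/((-42 - 1*4) - 5319) = 1/((-42 - 4) - 5319) = 1/(-46 - 5319) = 1/(-5365) = -1/5365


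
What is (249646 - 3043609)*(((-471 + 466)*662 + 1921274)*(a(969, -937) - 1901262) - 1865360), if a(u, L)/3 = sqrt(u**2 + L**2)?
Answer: 10188336774487202664 - 16076161353996*sqrt(1816930) ≈ 1.0167e+19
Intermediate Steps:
a(u, L) = 3*sqrt(L**2 + u**2) (a(u, L) = 3*sqrt(u**2 + L**2) = 3*sqrt(L**2 + u**2))
(249646 - 3043609)*(((-471 + 466)*662 + 1921274)*(a(969, -937) - 1901262) - 1865360) = (249646 - 3043609)*(((-471 + 466)*662 + 1921274)*(3*sqrt((-937)**2 + 969**2) - 1901262) - 1865360) = -2793963*((-5*662 + 1921274)*(3*sqrt(877969 + 938961) - 1901262) - 1865360) = -2793963*((-3310 + 1921274)*(3*sqrt(1816930) - 1901262) - 1865360) = -2793963*(1917964*(-1901262 + 3*sqrt(1816930)) - 1865360) = -2793963*((-3646552070568 + 5753892*sqrt(1816930)) - 1865360) = -2793963*(-3646553935928 + 5753892*sqrt(1816930)) = 10188336774487202664 - 16076161353996*sqrt(1816930)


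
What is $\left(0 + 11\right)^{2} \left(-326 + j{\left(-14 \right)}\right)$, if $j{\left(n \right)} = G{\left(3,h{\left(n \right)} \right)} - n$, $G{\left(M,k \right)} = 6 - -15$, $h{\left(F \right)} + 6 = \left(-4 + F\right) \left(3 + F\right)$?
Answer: $-35211$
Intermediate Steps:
$h{\left(F \right)} = -6 + \left(-4 + F\right) \left(3 + F\right)$
$G{\left(M,k \right)} = 21$ ($G{\left(M,k \right)} = 6 + 15 = 21$)
$j{\left(n \right)} = 21 - n$
$\left(0 + 11\right)^{2} \left(-326 + j{\left(-14 \right)}\right) = \left(0 + 11\right)^{2} \left(-326 + \left(21 - -14\right)\right) = 11^{2} \left(-326 + \left(21 + 14\right)\right) = 121 \left(-326 + 35\right) = 121 \left(-291\right) = -35211$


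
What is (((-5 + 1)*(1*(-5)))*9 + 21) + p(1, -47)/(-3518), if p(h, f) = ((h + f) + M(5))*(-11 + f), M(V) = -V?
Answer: 352080/1759 ≈ 200.16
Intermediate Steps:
p(h, f) = (-11 + f)*(-5 + f + h) (p(h, f) = ((h + f) - 1*5)*(-11 + f) = ((f + h) - 5)*(-11 + f) = (-5 + f + h)*(-11 + f) = (-11 + f)*(-5 + f + h))
(((-5 + 1)*(1*(-5)))*9 + 21) + p(1, -47)/(-3518) = (((-5 + 1)*(1*(-5)))*9 + 21) + (55 + (-47)**2 - 16*(-47) - 11*1 - 47*1)/(-3518) = (-4*(-5)*9 + 21) + (55 + 2209 + 752 - 11 - 47)*(-1/3518) = (20*9 + 21) + 2958*(-1/3518) = (180 + 21) - 1479/1759 = 201 - 1479/1759 = 352080/1759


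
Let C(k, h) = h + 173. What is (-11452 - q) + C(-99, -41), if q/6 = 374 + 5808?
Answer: -48412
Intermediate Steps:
C(k, h) = 173 + h
q = 37092 (q = 6*(374 + 5808) = 6*6182 = 37092)
(-11452 - q) + C(-99, -41) = (-11452 - 1*37092) + (173 - 41) = (-11452 - 37092) + 132 = -48544 + 132 = -48412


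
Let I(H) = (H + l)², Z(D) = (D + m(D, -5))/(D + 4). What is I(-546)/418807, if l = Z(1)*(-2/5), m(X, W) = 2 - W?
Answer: 186759556/261754375 ≈ 0.71349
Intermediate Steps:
Z(D) = (7 + D)/(4 + D) (Z(D) = (D + (2 - 1*(-5)))/(D + 4) = (D + (2 + 5))/(4 + D) = (D + 7)/(4 + D) = (7 + D)/(4 + D))
l = -16/25 (l = ((7 + 1)/(4 + 1))*(-2/5) = (8/5)*(-2*⅕) = ((⅕)*8)*(-⅖) = (8/5)*(-⅖) = -16/25 ≈ -0.64000)
I(H) = (-16/25 + H)² (I(H) = (H - 16/25)² = (-16/25 + H)²)
I(-546)/418807 = ((-16 + 25*(-546))²/625)/418807 = ((-16 - 13650)²/625)*(1/418807) = ((1/625)*(-13666)²)*(1/418807) = ((1/625)*186759556)*(1/418807) = (186759556/625)*(1/418807) = 186759556/261754375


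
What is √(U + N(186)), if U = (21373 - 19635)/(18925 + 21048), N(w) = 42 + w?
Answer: √364377159286/39973 ≈ 15.101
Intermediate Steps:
U = 1738/39973 ≈ 0.043479
√(U + N(186)) = √(1738/39973 + (42 + 186)) = √(1738/39973 + 228) = √(9115582/39973) = √364377159286/39973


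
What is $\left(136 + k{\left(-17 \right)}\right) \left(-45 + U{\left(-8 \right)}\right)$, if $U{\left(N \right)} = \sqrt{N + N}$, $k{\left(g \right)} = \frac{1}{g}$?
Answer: $- \frac{103995}{17} + \frac{9244 i}{17} \approx -6117.4 + 543.76 i$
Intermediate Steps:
$U{\left(N \right)} = \sqrt{2} \sqrt{N}$ ($U{\left(N \right)} = \sqrt{2 N} = \sqrt{2} \sqrt{N}$)
$\left(136 + k{\left(-17 \right)}\right) \left(-45 + U{\left(-8 \right)}\right) = \left(136 + \frac{1}{-17}\right) \left(-45 + \sqrt{2} \sqrt{-8}\right) = \left(136 - \frac{1}{17}\right) \left(-45 + \sqrt{2} \cdot 2 i \sqrt{2}\right) = \frac{2311 \left(-45 + 4 i\right)}{17} = - \frac{103995}{17} + \frac{9244 i}{17}$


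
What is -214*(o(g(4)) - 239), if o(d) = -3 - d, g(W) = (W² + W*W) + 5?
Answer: 59706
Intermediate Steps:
g(W) = 5 + 2*W² (g(W) = (W² + W²) + 5 = 2*W² + 5 = 5 + 2*W²)
-214*(o(g(4)) - 239) = -214*((-3 - (5 + 2*4²)) - 239) = -214*((-3 - (5 + 2*16)) - 239) = -214*((-3 - (5 + 32)) - 239) = -214*((-3 - 1*37) - 239) = -214*((-3 - 37) - 239) = -214*(-40 - 239) = -214*(-279) = 59706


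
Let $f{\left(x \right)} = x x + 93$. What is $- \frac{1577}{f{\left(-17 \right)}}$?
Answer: $- \frac{1577}{382} \approx -4.1283$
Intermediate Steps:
$f{\left(x \right)} = 93 + x^{2}$ ($f{\left(x \right)} = x^{2} + 93 = 93 + x^{2}$)
$- \frac{1577}{f{\left(-17 \right)}} = - \frac{1577}{93 + \left(-17\right)^{2}} = - \frac{1577}{93 + 289} = - \frac{1577}{382}$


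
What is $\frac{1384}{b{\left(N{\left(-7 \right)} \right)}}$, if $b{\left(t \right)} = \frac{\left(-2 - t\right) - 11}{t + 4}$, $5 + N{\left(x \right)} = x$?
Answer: $11072$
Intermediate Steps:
$N{\left(x \right)} = -5 + x$
$b{\left(t \right)} = \frac{-13 - t}{4 + t}$
$\frac{1384}{b{\left(N{\left(-7 \right)} \right)}} = \frac{1384}{\frac{1}{4 - 12} \left(-13 - \left(-5 - 7\right)\right)} = \frac{1384}{\frac{1}{4 - 12} \left(-13 - -12\right)} = \frac{1384}{\frac{1}{-8} \left(-13 + 12\right)} = \frac{1384}{\left(- \frac{1}{8}\right) \left(-1\right)} = 1384 \frac{1}{\frac{1}{8}} = 1384 \cdot 8 = 11072$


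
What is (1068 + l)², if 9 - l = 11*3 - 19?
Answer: 1129969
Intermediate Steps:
l = -5 (l = 9 - (11*3 - 19) = 9 - (33 - 19) = 9 - 1*14 = 9 - 14 = -5)
(1068 + l)² = (1068 - 5)² = 1063² = 1129969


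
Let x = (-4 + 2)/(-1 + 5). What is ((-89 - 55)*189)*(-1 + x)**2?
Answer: -61236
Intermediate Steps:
x = -1/2 (x = -2/4 = -2*1/4 = -1/2 ≈ -0.50000)
((-89 - 55)*189)*(-1 + x)**2 = ((-89 - 55)*189)*(-1 - 1/2)**2 = (-144*189)*(-3/2)**2 = -27216*9/4 = -61236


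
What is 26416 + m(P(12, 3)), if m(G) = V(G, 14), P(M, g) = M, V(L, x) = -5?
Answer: 26411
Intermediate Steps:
m(G) = -5
26416 + m(P(12, 3)) = 26416 - 5 = 26411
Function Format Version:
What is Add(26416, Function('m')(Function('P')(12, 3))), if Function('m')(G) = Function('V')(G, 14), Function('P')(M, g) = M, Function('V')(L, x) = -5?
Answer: 26411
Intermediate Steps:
Function('m')(G) = -5
Add(26416, Function('m')(Function('P')(12, 3))) = Add(26416, -5) = 26411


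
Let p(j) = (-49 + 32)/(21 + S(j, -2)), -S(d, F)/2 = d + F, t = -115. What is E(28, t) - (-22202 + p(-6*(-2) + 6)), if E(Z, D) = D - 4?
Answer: 242896/11 ≈ 22081.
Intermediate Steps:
E(Z, D) = -4 + D
S(d, F) = -2*F - 2*d (S(d, F) = -2*(d + F) = -2*(F + d) = -2*F - 2*d)
p(j) = -17/(25 - 2*j) (p(j) = (-49 + 32)/(21 + (-2*(-2) - 2*j)) = -17/(21 + (4 - 2*j)) = -17/(25 - 2*j))
E(28, t) - (-22202 + p(-6*(-2) + 6)) = (-4 - 115) - (-22202 + 17/(-25 + 2*(-6*(-2) + 6))) = -119 - (-22202 + 17/(-25 + 2*(12 + 6))) = -119 - (-22202 + 17/(-25 + 2*18)) = -119 - (-22202 + 17/(-25 + 36)) = -119 - (-22202 + 17/11) = -119 - 1*(-244205/11) = -119 + 244205/11 = 242896/11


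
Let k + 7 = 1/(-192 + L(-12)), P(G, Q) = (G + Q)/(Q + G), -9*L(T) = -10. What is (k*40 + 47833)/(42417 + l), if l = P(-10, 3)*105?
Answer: 13615949/12175466 ≈ 1.1183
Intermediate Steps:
L(T) = 10/9 (L(T) = -1/9*(-10) = 10/9)
P(G, Q) = 1 (P(G, Q) = (G + Q)/(G + Q) = 1)
k = -12035/1718 (k = -7 + 1/(-192 + 10/9) = -7 + 1/(-1718/9) = -7 - 9/1718 = -12035/1718 ≈ -7.0052)
l = 105 (l = 1*105 = 105)
(k*40 + 47833)/(42417 + l) = (-12035/1718*40 + 47833)/(42417 + 105) = (-240700/859 + 47833)/42522 = (40847847/859)*(1/42522) = 13615949/12175466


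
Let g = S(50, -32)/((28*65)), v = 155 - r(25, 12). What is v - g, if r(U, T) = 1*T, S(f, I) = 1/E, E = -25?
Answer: 6506501/45500 ≈ 143.00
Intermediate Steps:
S(f, I) = -1/25 (S(f, I) = 1/(-25) = -1/25)
r(U, T) = T
v = 143 (v = 155 - 1*12 = 155 - 12 = 143)
g = -1/45500 (g = -1/(25*(28*65)) = -1/25/1820 = -1/25*1/1820 = -1/45500 ≈ -2.1978e-5)
v - g = 143 - 1*(-1/45500) = 143 + 1/45500 = 6506501/45500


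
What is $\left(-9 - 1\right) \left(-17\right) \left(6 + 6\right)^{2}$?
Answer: $24480$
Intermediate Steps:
$\left(-9 - 1\right) \left(-17\right) \left(6 + 6\right)^{2} = \left(-9 - 1\right) \left(-17\right) 12^{2} = \left(-10\right) \left(-17\right) 144 = 170 \cdot 144 = 24480$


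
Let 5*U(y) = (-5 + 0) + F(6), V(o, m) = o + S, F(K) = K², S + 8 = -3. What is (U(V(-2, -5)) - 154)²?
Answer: 546121/25 ≈ 21845.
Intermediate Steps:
S = -11 (S = -8 - 3 = -11)
V(o, m) = -11 + o (V(o, m) = o - 11 = -11 + o)
U(y) = 31/5 (U(y) = ((-5 + 0) + 6²)/5 = (-5 + 36)/5 = (⅕)*31 = 31/5)
(U(V(-2, -5)) - 154)² = (31/5 - 154)² = (-739/5)² = 546121/25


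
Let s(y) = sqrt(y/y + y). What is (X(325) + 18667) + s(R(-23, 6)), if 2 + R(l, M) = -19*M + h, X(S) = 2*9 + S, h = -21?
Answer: 19010 + 2*I*sqrt(34) ≈ 19010.0 + 11.662*I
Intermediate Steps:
X(S) = 18 + S
R(l, M) = -23 - 19*M (R(l, M) = -2 + (-19*M - 21) = -2 + (-21 - 19*M) = -23 - 19*M)
s(y) = sqrt(1 + y)
(X(325) + 18667) + s(R(-23, 6)) = ((18 + 325) + 18667) + sqrt(1 + (-23 - 19*6)) = (343 + 18667) + sqrt(1 + (-23 - 114)) = 19010 + sqrt(1 - 137) = 19010 + sqrt(-136) = 19010 + 2*I*sqrt(34)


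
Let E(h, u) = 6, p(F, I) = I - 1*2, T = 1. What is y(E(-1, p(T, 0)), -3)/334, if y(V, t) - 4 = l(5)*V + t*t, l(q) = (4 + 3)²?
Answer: 307/334 ≈ 0.91916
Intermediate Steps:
p(F, I) = -2 + I (p(F, I) = I - 2 = -2 + I)
l(q) = 49 (l(q) = 7² = 49)
y(V, t) = 4 + t² + 49*V (y(V, t) = 4 + (49*V + t*t) = 4 + (49*V + t²) = 4 + (t² + 49*V) = 4 + t² + 49*V)
y(E(-1, p(T, 0)), -3)/334 = (4 + (-3)² + 49*6)/334 = (4 + 9 + 294)*(1/334) = 307*(1/334) = 307/334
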